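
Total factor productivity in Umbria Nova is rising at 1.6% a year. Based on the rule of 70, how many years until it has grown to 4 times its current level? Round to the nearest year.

approximately 88 years

One doubling takes 70/1.6 = 43.75 years.
4 = 2^2, so 2 doublings → 88 years.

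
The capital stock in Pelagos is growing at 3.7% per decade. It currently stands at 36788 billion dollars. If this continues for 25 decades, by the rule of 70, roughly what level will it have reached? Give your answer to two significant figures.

around 92000 billion dollars

Doubling time ≈ 70/3.7 = 18.92 decades.
25 decades is 25/18.92 ≈ 1.32 doublings, a factor of 2^1.32 ≈ 2.50.
36788 × 2.50 ≈ 92000 billion dollars.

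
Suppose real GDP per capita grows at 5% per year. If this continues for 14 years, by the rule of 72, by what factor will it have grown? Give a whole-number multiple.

At 5% one doubling takes ≈ 14.40 years; 14 years is 1 of them, so ×2.

2 times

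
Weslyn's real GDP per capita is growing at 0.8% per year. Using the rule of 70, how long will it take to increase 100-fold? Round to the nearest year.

One doubling takes 70/0.8 = 87.50 years.
Reaching 100× takes log₂(100) ≈ 6.64 doublings.
6.64 × 87.50 ≈ 581 years.

≈ 581 years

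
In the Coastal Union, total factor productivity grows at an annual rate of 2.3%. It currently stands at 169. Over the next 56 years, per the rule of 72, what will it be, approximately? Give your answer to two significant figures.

Doubling time ≈ 72/2.3 = 31.30 years.
56 years is 56/31.30 ≈ 1.79 doublings, a factor of 2^1.79 ≈ 3.46.
169 × 3.46 ≈ 580.

around 580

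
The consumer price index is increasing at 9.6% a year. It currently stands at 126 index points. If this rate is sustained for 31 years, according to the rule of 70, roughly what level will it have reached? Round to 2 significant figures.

around 2400 index points

It doubles every 70/9.6 ≈ 7.29 years, so 31 years is 4.25 doublings.
2^4.25 ≈ 19.03; 126 × 19.03 ≈ 2400 index points.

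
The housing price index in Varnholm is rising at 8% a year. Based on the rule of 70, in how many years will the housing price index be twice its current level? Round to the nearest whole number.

Doubling time ≈ 70 / 8 = 8.75 years.

roughly 9 years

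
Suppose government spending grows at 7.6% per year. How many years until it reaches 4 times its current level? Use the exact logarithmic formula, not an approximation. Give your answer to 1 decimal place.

t = ln(4) / ln(1 + 0.076) = 1.3863 / 0.073250 ≈ 18.93.

18.9 years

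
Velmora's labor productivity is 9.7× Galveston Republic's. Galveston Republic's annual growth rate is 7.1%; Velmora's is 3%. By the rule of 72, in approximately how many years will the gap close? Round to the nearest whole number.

roughly 58 years

What matters is the difference: 4.1 pp.
Rule of 72 on the gap: the ratio halves every 72/4.1 ≈ 17.56 years.
A 9.7× gap takes log₂(9.7) ≈ 3.28 halvings to close: 3.28 × 17.56 ≈ 58 years.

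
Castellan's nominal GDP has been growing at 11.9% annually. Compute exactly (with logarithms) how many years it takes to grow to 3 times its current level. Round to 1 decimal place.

9.8 years

t = ln(3) / ln(1 + 0.119) = 1.0986 / 0.112435 ≈ 9.77.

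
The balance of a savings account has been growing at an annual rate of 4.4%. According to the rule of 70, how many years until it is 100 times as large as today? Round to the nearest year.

At 4.4% it doubles every 70/4.4 ≈ 15.91 years.
Reaching 100× takes log₂(100) ≈ 6.64 doublings.
6.64 × 15.91 ≈ 106 years.

≈ 106 years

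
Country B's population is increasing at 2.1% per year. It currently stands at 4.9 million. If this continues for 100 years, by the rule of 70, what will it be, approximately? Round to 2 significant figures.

approximately 39 million

It doubles every 70/2.1 ≈ 33.33 years, so 100 years is 3.00 doublings.
2^3.00 ≈ 8.00; 4.9 × 8.00 ≈ 39 million.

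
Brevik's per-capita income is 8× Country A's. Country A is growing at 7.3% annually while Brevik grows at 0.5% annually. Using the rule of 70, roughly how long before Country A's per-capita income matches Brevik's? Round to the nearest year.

What matters is the difference: 6.8 pp.
Rule of 70 on the gap: the ratio halves every 70/6.8 ≈ 10.29 years.
An 8× gap closes after 3 halvings: 3 × 10.29 ≈ 31 years.

around 31 years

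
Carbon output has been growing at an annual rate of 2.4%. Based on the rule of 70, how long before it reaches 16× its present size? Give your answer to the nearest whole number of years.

One doubling takes 70/2.4 = 29.17 years.
16 = 2^4, so 4 doublings → 117 years.

approximately 117 years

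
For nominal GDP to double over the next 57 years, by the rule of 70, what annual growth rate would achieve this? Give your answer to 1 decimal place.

around 1.2%

70 / 57 ≈ 1.23, so about 1.2% annually.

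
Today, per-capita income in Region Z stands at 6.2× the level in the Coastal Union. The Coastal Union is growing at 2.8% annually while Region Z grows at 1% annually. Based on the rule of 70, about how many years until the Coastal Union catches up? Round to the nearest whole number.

approximately 102 years

What matters is the difference: 1.8 pp.
Rule of 70 on the gap: the ratio halves every 70/1.8 ≈ 38.89 years.
A 6.2× gap takes log₂(6.2) ≈ 2.63 halvings to close: 2.63 × 38.89 ≈ 102 years.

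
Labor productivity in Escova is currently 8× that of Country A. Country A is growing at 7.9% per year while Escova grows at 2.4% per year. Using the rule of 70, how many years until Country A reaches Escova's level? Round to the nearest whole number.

What matters is the difference: 5.5 pp.
Rule of 70 on the gap: the ratio halves every 70/5.5 ≈ 12.73 years.
An 8× gap closes after 3 halvings: 3 × 12.73 ≈ 38 years.

38 years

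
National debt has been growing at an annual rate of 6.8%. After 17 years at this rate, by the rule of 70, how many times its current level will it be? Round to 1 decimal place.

around 3.1 times

Doubling time ≈ 70/6.8 = 10.29 years.
17 years / 10.29 ≈ 1.65 doublings → factor 2^1.65 ≈ 3.1.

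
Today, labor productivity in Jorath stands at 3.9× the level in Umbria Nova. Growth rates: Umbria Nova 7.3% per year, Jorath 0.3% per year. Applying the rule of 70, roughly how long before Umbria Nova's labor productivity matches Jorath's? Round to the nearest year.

approximately 20 years

Umbria Nova gains on Jorath at 7.3% − 0.3% = 7 points a year.
At that relative rate the gap halves every 70/7 ≈ 10.00 years.
A 3.9× gap takes log₂(3.9) ≈ 1.96 halvings to close: 1.96 × 10.00 ≈ 20 years.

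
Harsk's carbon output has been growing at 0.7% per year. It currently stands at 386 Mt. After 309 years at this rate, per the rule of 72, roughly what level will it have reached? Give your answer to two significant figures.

Doubling time ≈ 72/0.7 = 102.86 years.
309 years is 309/102.86 ≈ 3.00 doublings, a factor of 2^3.00 ≈ 8.00.
386 × 8.00 ≈ 3100 Mt.

3100 Mt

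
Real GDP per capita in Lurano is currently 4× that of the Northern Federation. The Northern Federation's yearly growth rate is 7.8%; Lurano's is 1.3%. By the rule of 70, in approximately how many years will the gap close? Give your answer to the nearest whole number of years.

The growth-rate gap is 7.8% − 1.3% = 6.5 percentage points.
So the ratio between them halves every 70/6.5 ≈ 10.77 years.
A 4× gap closes after 2 halvings: 2 × 10.77 ≈ 22 years.

22 years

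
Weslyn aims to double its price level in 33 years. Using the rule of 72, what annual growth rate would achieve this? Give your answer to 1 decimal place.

roughly 2.2% a year

72 / 33 ≈ 2.18, so about 2.2% a year.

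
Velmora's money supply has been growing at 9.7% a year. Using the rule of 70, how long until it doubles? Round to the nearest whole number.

Doubling time ≈ 70 / 9.7 = 7.22 years.

roughly 7 years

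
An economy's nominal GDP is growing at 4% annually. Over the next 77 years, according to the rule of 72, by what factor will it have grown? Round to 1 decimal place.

≈ 19.4 times

Doubling time ≈ 72/4 = 18.00 years.
77 years / 18.00 ≈ 4.28 doublings → factor 2^4.28 ≈ 19.4.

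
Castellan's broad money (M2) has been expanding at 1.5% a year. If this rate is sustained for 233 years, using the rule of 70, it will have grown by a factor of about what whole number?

At 1.5% one doubling takes ≈ 46.67 years; 233 years is 5 of them, so ×32.

roughly 32 times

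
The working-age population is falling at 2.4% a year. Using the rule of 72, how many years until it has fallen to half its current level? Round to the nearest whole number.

Falling at 2.4%, it halves about every 72/2.4 = 30.00 years.

approximately 30 years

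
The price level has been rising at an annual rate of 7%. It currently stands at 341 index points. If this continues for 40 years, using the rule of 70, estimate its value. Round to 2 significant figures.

approximately 5500 index points

It doubles every 70/7 ≈ 10.00 years, so 40 years is 4.00 doublings.
2^4.00 ≈ 16.00; 341 × 16.00 ≈ 5500 index points.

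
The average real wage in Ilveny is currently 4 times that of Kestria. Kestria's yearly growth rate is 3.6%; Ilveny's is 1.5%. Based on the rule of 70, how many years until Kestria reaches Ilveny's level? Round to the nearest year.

The growth-rate gap is 3.6% − 1.5% = 2.1 percentage points.
So the ratio between them halves every 70/2.1 ≈ 33.33 years.
A 4 times gap closes after 2 halvings: 2 × 33.33 ≈ 67 years.

about 67 years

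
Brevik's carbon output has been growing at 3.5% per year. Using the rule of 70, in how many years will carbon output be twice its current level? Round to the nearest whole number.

Doubling time ≈ 70 / 3.5 = 20.00 years.

about 20 years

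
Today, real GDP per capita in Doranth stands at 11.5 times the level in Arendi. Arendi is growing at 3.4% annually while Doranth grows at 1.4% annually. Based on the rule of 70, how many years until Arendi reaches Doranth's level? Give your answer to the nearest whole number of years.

roughly 123 years

Arendi gains on Doranth at 3.4% − 1.4% = 2 points a year.
At that relative rate the gap halves every 70/2 ≈ 35.00 years.
An 11.5 times gap takes log₂(11.5) ≈ 3.52 halvings to close: 3.52 × 35.00 ≈ 123 years.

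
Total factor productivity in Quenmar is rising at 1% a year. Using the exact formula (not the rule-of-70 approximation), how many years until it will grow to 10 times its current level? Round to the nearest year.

t = ln(10) / ln(1 + 0.01) = 2.3026 / 0.009950 ≈ 231.42.
≈ 231 years.

231 years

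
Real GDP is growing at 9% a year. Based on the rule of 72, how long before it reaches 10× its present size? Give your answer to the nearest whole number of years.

At 9% it doubles every 72/9 ≈ 8.00 years.
Reaching 10× takes log₂(10) ≈ 3.32 doublings.
3.32 × 8.00 ≈ 27 years.

around 27 years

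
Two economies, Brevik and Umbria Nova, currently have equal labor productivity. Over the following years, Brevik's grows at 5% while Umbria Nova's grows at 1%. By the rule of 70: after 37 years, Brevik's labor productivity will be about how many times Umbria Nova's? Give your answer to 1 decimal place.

around 4.3 times

Rate gap = 5% − 1% = 4 points.
The ratio doubles every 70/4 ≈ 17.50 years.
37/17.50 ≈ 2.11 doublings → ratio ≈ 2^2.11 ≈ 4.3.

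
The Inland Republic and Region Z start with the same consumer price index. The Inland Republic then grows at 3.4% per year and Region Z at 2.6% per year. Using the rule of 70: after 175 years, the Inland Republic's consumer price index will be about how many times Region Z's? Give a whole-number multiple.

about 4 times

Only the 0.8-point difference matters.
70/0.8 ≈ 87.50 years per doubling of the ratio; 175 years gives 2.00 doublings, so ≈ 4×.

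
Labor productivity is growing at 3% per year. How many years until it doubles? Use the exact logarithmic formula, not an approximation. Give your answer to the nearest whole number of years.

23 years

t = ln(2) / ln(1 + 0.03) = 0.6931 / 0.029559 ≈ 23.45.
≈ 23 years.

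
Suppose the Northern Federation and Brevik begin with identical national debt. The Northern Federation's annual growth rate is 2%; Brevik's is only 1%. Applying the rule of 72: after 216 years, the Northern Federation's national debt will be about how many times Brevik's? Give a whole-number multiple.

Rate gap = 2% − 1% = 1 point.
The ratio doubles every 72/1 ≈ 72.00 years.
216/72.00 ≈ 3.00 doublings → ratio ≈ 2^3.00 ≈ 8.

roughly 8 times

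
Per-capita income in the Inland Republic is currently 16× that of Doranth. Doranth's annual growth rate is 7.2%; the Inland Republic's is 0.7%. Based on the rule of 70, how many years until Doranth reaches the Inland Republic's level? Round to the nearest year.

around 43 years

What matters is the difference: 6.5 pp.
Rule of 70 on the gap: the ratio halves every 70/6.5 ≈ 10.77 years.
A 16× gap closes after 4 halvings: 4 × 10.77 ≈ 43 years.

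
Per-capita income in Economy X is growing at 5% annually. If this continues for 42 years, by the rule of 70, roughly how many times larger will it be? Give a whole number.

around 8 times

Doubling time ≈ 70/5 = 14.00 years.
42/14.00 ≈ 3 doublings, so about 2^3 = 8×.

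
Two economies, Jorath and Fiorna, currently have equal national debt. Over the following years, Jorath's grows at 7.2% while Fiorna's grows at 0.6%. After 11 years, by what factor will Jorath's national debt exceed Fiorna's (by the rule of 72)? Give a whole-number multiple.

roughly 2 times

Jorath pulls ahead at 6.6 pp per year, so the ratio doubles every 72/6.6 ≈ 10.91 years.
In 11 years that's 1.01 doublings: 2^1.01 ≈ 2.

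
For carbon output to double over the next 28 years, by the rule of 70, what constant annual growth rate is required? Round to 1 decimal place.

70 / 28 ≈ 2.50, so about 2.5% a year.

around 2.5%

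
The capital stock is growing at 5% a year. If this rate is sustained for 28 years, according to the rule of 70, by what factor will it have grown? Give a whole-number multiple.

around 4 times

Doubling time ≈ 70/5 = 14.00 years.
28/14.00 ≈ 2 doublings, so about 2^2 = 4×.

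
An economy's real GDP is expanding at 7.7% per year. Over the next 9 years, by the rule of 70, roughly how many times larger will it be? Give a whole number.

Doubling time ≈ 70/7.7 = 9.09 years.
9/9.09 ≈ 1 doubling, so about 2^1 = 2×.

around 2 times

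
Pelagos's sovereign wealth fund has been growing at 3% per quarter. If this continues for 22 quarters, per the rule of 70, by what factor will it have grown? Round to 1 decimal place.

Doubling time ≈ 70/3 = 23.33 quarters.
22 quarters / 23.33 ≈ 0.94 doublings → factor 2^0.94 ≈ 1.9.

about 1.9 times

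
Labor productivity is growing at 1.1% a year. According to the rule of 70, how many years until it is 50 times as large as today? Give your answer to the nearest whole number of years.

around 359 years

One doubling takes 70/1.1 = 63.64 years.
Reaching 50× takes log₂(50) ≈ 5.64 doublings.
5.64 × 63.64 ≈ 359 years.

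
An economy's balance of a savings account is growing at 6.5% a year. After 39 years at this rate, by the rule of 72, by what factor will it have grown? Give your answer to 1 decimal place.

Doubling time ≈ 72/6.5 = 11.08 years.
39 years / 11.08 ≈ 3.52 doublings → factor 2^3.52 ≈ 11.5.

about 11.5 times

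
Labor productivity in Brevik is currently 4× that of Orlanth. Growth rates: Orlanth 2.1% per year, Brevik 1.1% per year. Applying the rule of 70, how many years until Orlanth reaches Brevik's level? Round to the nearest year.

Orlanth gains on Brevik at 2.1% − 1.1% = 1 point a year.
At that relative rate the gap halves every 70/1 ≈ 70.00 years.
A 4× gap closes after 2 halvings: 2 × 70.00 ≈ 140 years.

roughly 140 years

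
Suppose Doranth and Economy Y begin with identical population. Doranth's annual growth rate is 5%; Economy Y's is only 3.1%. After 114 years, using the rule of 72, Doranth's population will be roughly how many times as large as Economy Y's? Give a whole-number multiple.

about 8 times

Only the 1.9-point difference matters.
72/1.9 ≈ 37.89 years per doubling of the ratio; 114 years gives 3.01 doublings, so ≈ 8×.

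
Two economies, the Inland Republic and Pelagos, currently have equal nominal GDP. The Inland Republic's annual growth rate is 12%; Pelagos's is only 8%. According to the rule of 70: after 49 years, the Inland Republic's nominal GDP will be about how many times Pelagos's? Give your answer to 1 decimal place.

Rate gap = 12% − 8% = 4 points.
The ratio doubles every 70/4 ≈ 17.50 years.
49/17.50 ≈ 2.80 doublings → ratio ≈ 2^2.80 ≈ 7.0.

roughly 7.0 times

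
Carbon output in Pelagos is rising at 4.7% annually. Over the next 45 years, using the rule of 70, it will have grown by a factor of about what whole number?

At 4.7% one doubling takes ≈ 14.89 years; 45 years is 3 of them, so ×8.

≈ 8 times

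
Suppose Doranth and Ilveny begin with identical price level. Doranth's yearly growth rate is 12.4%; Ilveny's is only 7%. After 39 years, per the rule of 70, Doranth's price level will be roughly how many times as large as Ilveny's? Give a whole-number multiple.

approximately 8 times

Only the 5.4-point difference matters.
70/5.4 ≈ 12.96 years per doubling of the ratio; 39 years gives 3.01 doublings, so ≈ 8×.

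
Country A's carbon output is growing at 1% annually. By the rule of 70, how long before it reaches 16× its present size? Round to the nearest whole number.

At 1% it doubles every 70/1 ≈ 70.00 years.
Getting to 16× needs 4 doublings: 4 × 70.00 ≈ 280 years.

roughly 280 years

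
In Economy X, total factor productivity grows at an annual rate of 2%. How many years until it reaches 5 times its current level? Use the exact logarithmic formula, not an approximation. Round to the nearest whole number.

81 years

t = ln(5) / ln(1 + 0.02) = 1.6094 / 0.019803 ≈ 81.27.
≈ 81 years.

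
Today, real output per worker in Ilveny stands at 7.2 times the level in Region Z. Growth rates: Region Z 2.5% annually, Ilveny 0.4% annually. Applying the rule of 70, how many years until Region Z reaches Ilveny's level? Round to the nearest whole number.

The growth-rate gap is 2.5% − 0.4% = 2.1 percentage points.
So the ratio between them halves every 70/2.1 ≈ 33.33 years.
A 7.2 times gap takes log₂(7.2) ≈ 2.85 halvings to close: 2.85 × 33.33 ≈ 95 years.

approximately 95 years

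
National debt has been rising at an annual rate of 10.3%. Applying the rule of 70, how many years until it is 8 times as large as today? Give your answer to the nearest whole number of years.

At 10.3% it doubles every 70/10.3 ≈ 6.80 years.
8× is 3 doublings, so 3 × 6.80 ≈ 20 years.

approximately 20 years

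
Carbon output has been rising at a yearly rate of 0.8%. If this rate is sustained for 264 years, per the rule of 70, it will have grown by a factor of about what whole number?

At 0.8% one doubling takes ≈ 87.50 years; 264 years is 3 of them, so ×8.

approximately 8 times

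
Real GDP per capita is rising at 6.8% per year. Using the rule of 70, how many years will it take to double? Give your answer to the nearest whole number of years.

70/6.8 ≈ 10.29, so it doubles roughly every 10 years.

around 10 years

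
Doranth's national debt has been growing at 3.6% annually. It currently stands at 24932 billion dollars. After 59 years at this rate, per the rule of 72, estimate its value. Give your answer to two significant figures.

Doubling time ≈ 72/3.6 = 20.00 years.
59 years is 59/20.00 ≈ 2.95 doublings, a factor of 2^2.95 ≈ 7.73.
24932 × 7.73 ≈ 190000 billion dollars.

approximately 190000 billion dollars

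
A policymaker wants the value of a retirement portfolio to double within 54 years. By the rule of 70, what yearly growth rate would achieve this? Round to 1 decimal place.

70 / 54 ≈ 1.30, so about 1.3% per year.

about 1.3%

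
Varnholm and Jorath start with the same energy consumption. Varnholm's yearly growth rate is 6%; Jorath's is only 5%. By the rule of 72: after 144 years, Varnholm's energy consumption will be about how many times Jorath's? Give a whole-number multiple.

≈ 4 times

Rate gap = 6% − 5% = 1 point.
The ratio doubles every 72/1 ≈ 72.00 years.
144/72.00 ≈ 2.00 doublings → ratio ≈ 2^2.00 ≈ 4.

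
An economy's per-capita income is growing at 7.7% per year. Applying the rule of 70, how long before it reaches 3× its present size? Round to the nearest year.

Doubling time ≈ 70/7.7 = 9.09 years.
3× is log₂ 3 ≈ 1.58 doublings, so ≈ 1.58 × 9.09 = 14 years.

around 14 years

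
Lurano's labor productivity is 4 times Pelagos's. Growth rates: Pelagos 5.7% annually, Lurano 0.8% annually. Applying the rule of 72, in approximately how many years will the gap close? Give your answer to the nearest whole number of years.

The growth-rate gap is 5.7% − 0.8% = 4.9 percentage points.
So the ratio between them halves every 72/4.9 ≈ 14.69 years.
A 4 times gap closes after 2 halvings: 2 × 14.69 ≈ 29 years.

29 years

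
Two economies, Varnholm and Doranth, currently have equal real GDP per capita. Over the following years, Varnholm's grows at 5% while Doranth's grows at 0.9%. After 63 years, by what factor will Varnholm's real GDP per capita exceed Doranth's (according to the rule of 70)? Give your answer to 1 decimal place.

Rate gap = 5% − 0.9% = 4.1 points.
The ratio doubles every 70/4.1 ≈ 17.07 years.
63/17.07 ≈ 3.69 doublings → ratio ≈ 2^3.69 ≈ 12.9.

roughly 12.9 times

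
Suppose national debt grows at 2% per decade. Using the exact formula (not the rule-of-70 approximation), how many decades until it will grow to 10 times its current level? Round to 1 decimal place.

116.3 decades

t = ln(10) / ln(1 + 0.02) = 2.3026 / 0.019803 ≈ 116.28.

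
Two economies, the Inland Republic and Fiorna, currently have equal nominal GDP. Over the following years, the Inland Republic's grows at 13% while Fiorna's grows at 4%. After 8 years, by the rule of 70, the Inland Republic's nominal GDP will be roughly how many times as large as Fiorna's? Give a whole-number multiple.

≈ 2 times

Only the 9-point difference matters.
70/9 ≈ 7.78 years per doubling of the ratio; 8 years gives 1.03 doublings, so ≈ 2×.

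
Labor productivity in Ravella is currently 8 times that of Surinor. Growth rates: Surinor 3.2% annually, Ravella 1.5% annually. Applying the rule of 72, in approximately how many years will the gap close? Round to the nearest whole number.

roughly 127 years

The growth-rate gap is 3.2% − 1.5% = 1.7 percentage points.
So the ratio between them halves every 72/1.7 ≈ 42.35 years.
An 8 times gap closes after 3 halvings: 3 × 42.35 ≈ 127 years.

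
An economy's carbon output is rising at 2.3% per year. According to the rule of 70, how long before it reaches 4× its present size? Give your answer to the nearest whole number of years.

One doubling takes 70/2.3 = 30.43 years.
4× is 2 doublings, so 2 × 30.43 ≈ 61 years.

about 61 years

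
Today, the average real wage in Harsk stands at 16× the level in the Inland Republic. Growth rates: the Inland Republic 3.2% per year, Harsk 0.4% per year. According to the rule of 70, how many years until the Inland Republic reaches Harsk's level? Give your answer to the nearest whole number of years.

The growth-rate gap is 3.2% − 0.4% = 2.8 percentage points.
So the ratio between them halves every 70/2.8 ≈ 25.00 years.
A 16× gap closes after 4 halvings: 4 × 25.00 ≈ 100 years.

100 years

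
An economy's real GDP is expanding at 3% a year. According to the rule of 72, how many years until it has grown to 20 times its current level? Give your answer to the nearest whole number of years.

Doubling time ≈ 72/3 = 24.00 years.
Reaching 20× takes log₂(20) ≈ 4.32 doublings.
4.32 × 24.00 ≈ 104 years.

104 years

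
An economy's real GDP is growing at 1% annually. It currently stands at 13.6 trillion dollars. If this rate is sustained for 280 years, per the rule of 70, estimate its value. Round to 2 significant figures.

around 220 trillion dollars

It doubles every 70/1 ≈ 70.00 years, so 280 years is 4.00 doublings.
2^4.00 ≈ 16.00; 13.6 × 16.00 ≈ 220 trillion dollars.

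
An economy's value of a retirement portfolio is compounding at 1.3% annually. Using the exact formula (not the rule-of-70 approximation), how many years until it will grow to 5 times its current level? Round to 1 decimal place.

t = ln(5) / ln(1 + 0.013) = 1.6094 / 0.012916 ≈ 124.61.

124.6 years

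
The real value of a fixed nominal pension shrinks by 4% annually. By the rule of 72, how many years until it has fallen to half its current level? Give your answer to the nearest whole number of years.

Halving time ≈ 72 / 4 = 18.00 → 18 years.

about 18 years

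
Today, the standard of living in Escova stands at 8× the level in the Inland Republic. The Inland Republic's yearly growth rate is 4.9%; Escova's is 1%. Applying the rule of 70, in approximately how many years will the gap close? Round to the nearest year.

the Inland Republic gains on Escova at 4.9% − 1% = 3.9 points a year.
At that relative rate the gap halves every 70/3.9 ≈ 17.95 years.
An 8× gap closes after 3 halvings: 3 × 17.95 ≈ 54 years.

around 54 years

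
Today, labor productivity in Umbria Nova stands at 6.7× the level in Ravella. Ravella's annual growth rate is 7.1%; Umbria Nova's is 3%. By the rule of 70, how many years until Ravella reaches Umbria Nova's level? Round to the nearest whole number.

What matters is the difference: 4.1 pp.
Rule of 70 on the gap: the ratio halves every 70/4.1 ≈ 17.07 years.
A 6.7× gap takes log₂(6.7) ≈ 2.74 halvings to close: 2.74 × 17.07 ≈ 47 years.

roughly 47 years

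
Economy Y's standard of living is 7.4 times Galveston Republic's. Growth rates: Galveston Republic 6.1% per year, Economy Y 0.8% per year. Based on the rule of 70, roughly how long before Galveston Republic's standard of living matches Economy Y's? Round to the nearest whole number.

≈ 38 years

Galveston Republic gains on Economy Y at 6.1% − 0.8% = 5.3 points a year.
At that relative rate the gap halves every 70/5.3 ≈ 13.21 years.
A 7.4 times gap takes log₂(7.4) ≈ 2.89 halvings to close: 2.89 × 13.21 ≈ 38 years.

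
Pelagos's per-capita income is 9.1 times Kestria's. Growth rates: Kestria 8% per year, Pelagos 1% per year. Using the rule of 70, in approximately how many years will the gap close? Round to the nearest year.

Kestria gains on Pelagos at 8% − 1% = 7 points a year.
At that relative rate the gap halves every 70/7 ≈ 10.00 years.
A 9.1 times gap takes log₂(9.1) ≈ 3.19 halvings to close: 3.19 × 10.00 ≈ 32 years.

around 32 years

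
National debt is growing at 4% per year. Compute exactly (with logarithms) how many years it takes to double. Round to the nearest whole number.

t = ln(2) / ln(1 + 0.04) = 0.6931 / 0.039221 ≈ 17.67.
≈ 18 years.

18 years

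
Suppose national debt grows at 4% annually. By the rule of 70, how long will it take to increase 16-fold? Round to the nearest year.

One doubling takes 70/4 = 17.50 years.
Getting to 16× needs 4 doublings: 4 × 17.50 ≈ 70 years.

about 70 years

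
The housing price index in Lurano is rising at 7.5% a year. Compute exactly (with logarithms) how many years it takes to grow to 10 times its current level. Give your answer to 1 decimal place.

31.8 years

t = ln(10) / ln(1 + 0.075) = 2.3026 / 0.072321 ≈ 31.84.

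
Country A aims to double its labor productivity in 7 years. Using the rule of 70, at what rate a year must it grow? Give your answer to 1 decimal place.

around 10.0%

70 / 7 ≈ 10.00, so about 10.0% a year.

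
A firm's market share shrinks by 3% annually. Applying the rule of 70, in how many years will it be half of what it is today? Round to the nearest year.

≈ 23 years

The rule works in reverse for decay: 70/3 ≈ 23.33 years to halve.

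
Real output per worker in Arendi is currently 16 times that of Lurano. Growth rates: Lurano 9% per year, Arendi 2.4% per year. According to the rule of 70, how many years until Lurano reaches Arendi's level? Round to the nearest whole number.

around 42 years

The growth-rate gap is 9% − 2.4% = 6.6 percentage points.
So the ratio between them halves every 70/6.6 ≈ 10.61 years.
A 16 times gap closes after 4 halvings: 4 × 10.61 ≈ 42 years.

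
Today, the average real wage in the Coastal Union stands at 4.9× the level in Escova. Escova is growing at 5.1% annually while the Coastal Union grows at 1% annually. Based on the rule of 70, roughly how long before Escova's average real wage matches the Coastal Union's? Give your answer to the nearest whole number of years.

What matters is the difference: 4.1 pp.
Rule of 70 on the gap: the ratio halves every 70/4.1 ≈ 17.07 years.
A 4.9× gap takes log₂(4.9) ≈ 2.29 halvings to close: 2.29 × 17.07 ≈ 39 years.

≈ 39 years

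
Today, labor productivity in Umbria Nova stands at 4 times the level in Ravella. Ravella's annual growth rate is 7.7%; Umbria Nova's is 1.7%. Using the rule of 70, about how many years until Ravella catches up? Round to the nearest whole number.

Ravella gains on Umbria Nova at 7.7% − 1.7% = 6 points a year.
At that relative rate the gap halves every 70/6 ≈ 11.67 years.
A 4 times gap closes after 2 halvings: 2 × 11.67 ≈ 23 years.

23 years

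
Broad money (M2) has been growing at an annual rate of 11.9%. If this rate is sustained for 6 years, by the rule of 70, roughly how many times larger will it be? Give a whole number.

70/11.9 ≈ 5.88 years per doubling.
6 years fits 1 doubling: 2^1 = 2.

approximately 2 times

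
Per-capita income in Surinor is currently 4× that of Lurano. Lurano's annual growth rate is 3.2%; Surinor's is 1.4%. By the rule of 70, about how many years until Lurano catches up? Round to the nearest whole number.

What matters is the difference: 1.8 pp.
Rule of 70 on the gap: the ratio halves every 70/1.8 ≈ 38.89 years.
A 4× gap closes after 2 halvings: 2 × 38.89 ≈ 78 years.

about 78 years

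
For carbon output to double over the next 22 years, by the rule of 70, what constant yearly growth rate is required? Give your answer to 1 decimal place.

about 3.2% per year

70 / 22 ≈ 3.18, so about 3.2% per year.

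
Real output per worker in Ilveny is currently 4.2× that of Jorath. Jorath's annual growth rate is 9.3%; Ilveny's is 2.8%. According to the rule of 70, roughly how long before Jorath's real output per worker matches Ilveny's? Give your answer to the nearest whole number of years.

about 22 years

Jorath gains on Ilveny at 9.3% − 2.8% = 6.5 points a year.
At that relative rate the gap halves every 70/6.5 ≈ 10.77 years.
A 4.2× gap takes log₂(4.2) ≈ 2.07 halvings to close: 2.07 × 10.77 ≈ 22 years.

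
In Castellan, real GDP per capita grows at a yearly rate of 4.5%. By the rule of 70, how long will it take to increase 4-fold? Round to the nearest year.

31 years

One doubling takes 70/4.5 = 15.56 years.
4 = 2^2, so 2 doublings → 31 years.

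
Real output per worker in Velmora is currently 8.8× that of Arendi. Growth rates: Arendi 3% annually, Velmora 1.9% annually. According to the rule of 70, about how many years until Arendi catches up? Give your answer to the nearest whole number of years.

≈ 200 years

What matters is the difference: 1.1 pp.
Rule of 70 on the gap: the ratio halves every 70/1.1 ≈ 63.64 years.
An 8.8× gap takes log₂(8.8) ≈ 3.14 halvings to close: 3.14 × 63.64 ≈ 200 years.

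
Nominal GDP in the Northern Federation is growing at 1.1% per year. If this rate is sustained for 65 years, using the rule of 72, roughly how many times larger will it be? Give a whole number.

72/1.1 ≈ 65.45 years per doubling.
65 years fits 1 doubling: 2^1 = 2.

about 2 times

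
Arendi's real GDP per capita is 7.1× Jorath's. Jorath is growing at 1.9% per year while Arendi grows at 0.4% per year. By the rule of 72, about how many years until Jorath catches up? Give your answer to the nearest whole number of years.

What matters is the difference: 1.5 pp.
Rule of 72 on the gap: the ratio halves every 72/1.5 ≈ 48.00 years.
A 7.1× gap takes log₂(7.1) ≈ 2.83 halvings to close: 2.83 × 48.00 ≈ 136 years.

roughly 136 years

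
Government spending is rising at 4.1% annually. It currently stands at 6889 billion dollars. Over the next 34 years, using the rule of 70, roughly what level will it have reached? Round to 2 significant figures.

Doubling time ≈ 70/4.1 = 17.07 years.
34 years is 34/17.07 ≈ 1.99 doublings, a factor of 2^1.99 ≈ 3.97.
6889 × 3.97 ≈ 27000 billion dollars.

roughly 27000 billion dollars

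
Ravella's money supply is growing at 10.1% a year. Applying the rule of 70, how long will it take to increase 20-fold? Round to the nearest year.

At 10.1% it doubles every 70/10.1 ≈ 6.93 years.
20× is log₂ 20 ≈ 4.32 doublings, so ≈ 4.32 × 6.93 = 30 years.

about 30 years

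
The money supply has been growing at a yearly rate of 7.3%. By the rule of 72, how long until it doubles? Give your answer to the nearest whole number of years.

10 years

At 7.3%, doubling takes about 72/7.3 = 9.86 years.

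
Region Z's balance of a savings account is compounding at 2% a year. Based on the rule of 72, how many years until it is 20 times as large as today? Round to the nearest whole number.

around 156 years

At 2% it doubles every 72/2 ≈ 36.00 years.
Reaching 20× takes log₂(20) ≈ 4.32 doublings.
4.32 × 36.00 ≈ 156 years.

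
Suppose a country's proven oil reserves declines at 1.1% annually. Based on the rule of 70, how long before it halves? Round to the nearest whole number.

The rule works in reverse for decay: 70/1.1 ≈ 63.64 years to halve.

around 64 years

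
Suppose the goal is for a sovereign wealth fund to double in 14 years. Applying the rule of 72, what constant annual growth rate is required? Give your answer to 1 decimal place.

72 / 14 ≈ 5.14, so about 5.1% a year.

≈ 5.1% a year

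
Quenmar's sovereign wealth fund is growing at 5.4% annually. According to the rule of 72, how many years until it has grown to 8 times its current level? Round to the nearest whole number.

At 5.4% it doubles every 72/5.4 ≈ 13.33 years.
Getting to 8× needs 3 doublings: 3 × 13.33 ≈ 40 years.

approximately 40 years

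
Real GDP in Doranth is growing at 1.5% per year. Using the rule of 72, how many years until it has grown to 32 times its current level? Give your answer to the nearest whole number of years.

At 1.5% it doubles every 72/1.5 ≈ 48.00 years.
Getting to 32× needs 5 doublings: 5 × 48.00 ≈ 240 years.

roughly 240 years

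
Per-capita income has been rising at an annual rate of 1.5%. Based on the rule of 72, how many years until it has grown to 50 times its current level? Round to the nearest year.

around 271 years

One doubling takes 72/1.5 = 48.00 years.
50× is log₂ 50 ≈ 5.64 doublings, so ≈ 5.64 × 48.00 = 271 years.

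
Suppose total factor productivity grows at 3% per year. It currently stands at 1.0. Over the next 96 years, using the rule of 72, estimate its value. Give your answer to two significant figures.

Doubling time ≈ 72/3 = 24.00 years.
96 years is 96/24.00 ≈ 4.00 doublings, a factor of 2^4.00 ≈ 16.00.
1.0 × 16.00 ≈ 16.

16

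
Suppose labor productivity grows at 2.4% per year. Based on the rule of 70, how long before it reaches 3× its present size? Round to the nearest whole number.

≈ 46 years

At 2.4% it doubles every 70/2.4 ≈ 29.17 years.
3× is log₂ 3 ≈ 1.58 doublings, so ≈ 1.58 × 29.17 = 46 years.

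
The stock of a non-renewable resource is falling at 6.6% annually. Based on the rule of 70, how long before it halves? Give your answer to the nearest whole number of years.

Falling at 6.6%, it halves about every 70/6.6 = 10.61 years.

≈ 11 years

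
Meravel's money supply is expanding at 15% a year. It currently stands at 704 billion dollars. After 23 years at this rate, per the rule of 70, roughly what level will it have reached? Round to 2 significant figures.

It doubles every 70/15 ≈ 4.67 years, so 23 years is 4.93 doublings.
2^4.93 ≈ 30.48; 704 × 30.48 ≈ 21000 billion dollars.

around 21000 billion dollars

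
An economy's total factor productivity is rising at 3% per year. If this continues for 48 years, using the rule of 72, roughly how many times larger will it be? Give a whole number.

72/3 ≈ 24.00 years per doubling.
48 years fits 2 doublings: 2^2 = 4.

approximately 4 times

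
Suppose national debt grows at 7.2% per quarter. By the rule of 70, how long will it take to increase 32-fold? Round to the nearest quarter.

Doubling time ≈ 70/7.2 = 9.72 quarters.
32 = 2^5, so 5 doublings → 49 quarters.

approximately 49 quarters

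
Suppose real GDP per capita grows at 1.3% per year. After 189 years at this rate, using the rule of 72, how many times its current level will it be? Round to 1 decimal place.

Doubles every ≈ 55.38 years (72/1.3).
189 years is 3.41 doublings; 2^3.41 ≈ 10.6×.

about 10.6 times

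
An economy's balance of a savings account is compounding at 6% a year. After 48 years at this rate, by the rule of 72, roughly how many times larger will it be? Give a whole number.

At 6% one doubling takes ≈ 12.00 years; 48 years is 4 of them, so ×16.

around 16 times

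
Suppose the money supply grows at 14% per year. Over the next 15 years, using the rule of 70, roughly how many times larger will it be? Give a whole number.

At 14% one doubling takes ≈ 5.00 years; 15 years is 3 of them, so ×8.

about 8 times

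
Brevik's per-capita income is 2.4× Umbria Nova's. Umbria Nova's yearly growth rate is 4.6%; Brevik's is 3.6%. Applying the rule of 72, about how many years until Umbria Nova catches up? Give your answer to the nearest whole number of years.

Umbria Nova gains on Brevik at 4.6% − 3.6% = 1 point a year.
At that relative rate the gap halves every 72/1 ≈ 72.00 years.
A 2.4× gap takes log₂(2.4) ≈ 1.26 halvings to close: 1.26 × 72.00 ≈ 91 years.

≈ 91 years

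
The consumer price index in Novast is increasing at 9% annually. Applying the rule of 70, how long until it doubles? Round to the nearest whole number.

8 years

Doubling time ≈ 70 / 9 = 7.78 years.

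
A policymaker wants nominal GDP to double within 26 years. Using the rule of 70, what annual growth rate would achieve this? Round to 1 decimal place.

70 / 26 ≈ 2.69, so about 2.7% a year.

around 2.7% a year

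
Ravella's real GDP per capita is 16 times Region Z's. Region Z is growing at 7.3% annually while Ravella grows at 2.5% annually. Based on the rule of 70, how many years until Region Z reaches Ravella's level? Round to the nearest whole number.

What matters is the difference: 4.8 pp.
Rule of 70 on the gap: the ratio halves every 70/4.8 ≈ 14.58 years.
A 16 times gap closes after 4 halvings: 4 × 14.58 ≈ 58 years.

around 58 years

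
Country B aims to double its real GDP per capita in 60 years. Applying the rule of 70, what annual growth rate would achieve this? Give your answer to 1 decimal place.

approximately 1.2%

70 / 60 ≈ 1.17, so about 1.2% a year.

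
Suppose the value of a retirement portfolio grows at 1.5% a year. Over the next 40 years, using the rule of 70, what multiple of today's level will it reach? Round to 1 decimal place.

Doubling time ≈ 70/1.5 = 46.67 years.
40 years / 46.67 ≈ 0.86 doublings → factor 2^0.86 ≈ 1.8.

≈ 1.8 times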